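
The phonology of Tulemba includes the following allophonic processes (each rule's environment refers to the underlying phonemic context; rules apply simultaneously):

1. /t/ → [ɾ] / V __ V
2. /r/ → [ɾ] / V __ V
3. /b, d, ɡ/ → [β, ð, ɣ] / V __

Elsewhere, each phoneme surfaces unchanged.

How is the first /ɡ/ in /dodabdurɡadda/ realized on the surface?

/ɡ/ (between /r/ and /a/) is in the target of rule 3 but the environment (immediately after a vowel) is not met → [ɡ].

[ɡ]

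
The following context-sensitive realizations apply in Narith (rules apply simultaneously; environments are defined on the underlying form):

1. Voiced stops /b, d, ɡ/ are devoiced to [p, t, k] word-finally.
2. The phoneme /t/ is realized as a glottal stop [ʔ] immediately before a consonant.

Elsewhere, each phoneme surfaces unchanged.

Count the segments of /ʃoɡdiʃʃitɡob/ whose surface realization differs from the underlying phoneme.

2

Segments that undergo a rule: /t/ → [ʔ] (rule 2); /b/ → [p] (rule 1).
All other segments surface unchanged.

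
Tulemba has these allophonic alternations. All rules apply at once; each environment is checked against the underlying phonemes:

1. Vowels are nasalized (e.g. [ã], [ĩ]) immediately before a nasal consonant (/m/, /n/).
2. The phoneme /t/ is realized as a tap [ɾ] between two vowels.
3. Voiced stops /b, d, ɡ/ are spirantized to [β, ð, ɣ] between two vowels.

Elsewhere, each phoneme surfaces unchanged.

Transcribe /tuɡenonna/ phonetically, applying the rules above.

[tuɣẽnõnna]

/t/ (word-initial) is in the target of rule 2 but the environment (between two vowels) is not met → [t].
/u/ (between /t/ and /ɡ/) fails the environment for rule 1, so it stays [u].
Rule 3 applies to /ɡ/ (between /u/ and /e/: between two vowels) → [ɣ].
/e/ (between /ɡ/ and /n/) occurs before a nasal consonant → [ẽ] by rule 1.
/n/ (between /e/ and /o/): no rule targets it → [n].
/o/ (between /n/ and /n/) occurs before a nasal consonant → [õ] by rule 1.
/n/ (between /o/ and /n/): no rule targets it → [n].
/n/ — not in any rule's target class → [n].
/a/ — word-final; rule 1 does not apply here → [a].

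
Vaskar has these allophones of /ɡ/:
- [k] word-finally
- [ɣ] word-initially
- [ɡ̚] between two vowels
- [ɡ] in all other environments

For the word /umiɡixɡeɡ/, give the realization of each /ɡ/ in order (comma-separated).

Occurrence 1 (position 4): between two vowels → [ɡ̚].
Occurrence 2 (position 7): no conditioning environment matches → elsewhere allophone [ɡ].
Occurrence 3 (position 9): word-finally → [k].

[ɡ̚], [ɡ], [k]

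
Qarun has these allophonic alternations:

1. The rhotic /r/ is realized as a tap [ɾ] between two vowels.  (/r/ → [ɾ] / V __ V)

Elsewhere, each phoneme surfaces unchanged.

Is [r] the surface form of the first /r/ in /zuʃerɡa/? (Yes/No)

Yes

/r/ (between /e/ and /ɡ/) is in the target of rule 1 but the environment (between two vowels) is not met → [r].
The actual realization is [r], which matches [r].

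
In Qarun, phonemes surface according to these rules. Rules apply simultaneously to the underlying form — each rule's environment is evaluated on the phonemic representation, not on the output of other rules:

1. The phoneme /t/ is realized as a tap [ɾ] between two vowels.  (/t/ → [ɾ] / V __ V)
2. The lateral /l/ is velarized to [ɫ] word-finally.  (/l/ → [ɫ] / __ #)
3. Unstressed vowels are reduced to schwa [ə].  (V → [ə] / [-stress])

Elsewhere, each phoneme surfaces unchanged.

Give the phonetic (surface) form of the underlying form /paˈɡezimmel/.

/a/ (between /p/ and /ɡ/): in an unstressed syllable, so rule 3 applies → [ə].
/e/ (between /ɡ/ and /z/) is in the target of rule 3 but the environment (in an unstressed syllable) is not met → [e].
/i/ (between /z/ and /m/): in an unstressed syllable, so rule 3 applies → [ə].
/e/ — between /m/ and /l/, in an unstressed syllable — surfaces as [ə] (rule 3).
/l/ (word-final) occurs word-finally → [ɫ] by rule 2.

[pəˈɡezəmməɫ]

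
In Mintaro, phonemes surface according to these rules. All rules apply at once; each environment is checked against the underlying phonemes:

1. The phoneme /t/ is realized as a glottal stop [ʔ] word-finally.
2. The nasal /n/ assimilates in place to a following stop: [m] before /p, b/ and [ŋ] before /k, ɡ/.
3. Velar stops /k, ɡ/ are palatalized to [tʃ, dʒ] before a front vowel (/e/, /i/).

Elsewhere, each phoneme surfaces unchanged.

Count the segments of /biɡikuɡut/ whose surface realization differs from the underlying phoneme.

Segments that undergo a rule: /ɡ/ → [dʒ] (rule 3); /t/ → [ʔ] (rule 1).
All other segments surface unchanged.

2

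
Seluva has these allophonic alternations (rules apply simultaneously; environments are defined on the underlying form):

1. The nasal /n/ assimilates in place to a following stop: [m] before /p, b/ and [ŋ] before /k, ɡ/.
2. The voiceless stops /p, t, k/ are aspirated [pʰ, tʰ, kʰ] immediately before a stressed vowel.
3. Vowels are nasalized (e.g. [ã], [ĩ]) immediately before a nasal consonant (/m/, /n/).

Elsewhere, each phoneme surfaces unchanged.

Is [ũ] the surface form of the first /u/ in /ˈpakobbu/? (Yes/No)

/u/ (word-final) fails the environment for rule 3, so it stays [u].
The actual realization is [u], not [ũ].

No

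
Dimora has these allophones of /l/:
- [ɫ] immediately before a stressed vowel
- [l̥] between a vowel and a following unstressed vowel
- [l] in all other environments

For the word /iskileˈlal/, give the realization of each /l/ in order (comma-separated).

Occurrence 1 (position 5): between a vowel and a following unstressed vowel → [l̥].
Occurrence 2 (position 7): immediately before a stressed vowel → [ɫ].
Occurrence 3 (position 9): no conditioning environment matches → elsewhere allophone [l].

[l̥], [ɫ], [l]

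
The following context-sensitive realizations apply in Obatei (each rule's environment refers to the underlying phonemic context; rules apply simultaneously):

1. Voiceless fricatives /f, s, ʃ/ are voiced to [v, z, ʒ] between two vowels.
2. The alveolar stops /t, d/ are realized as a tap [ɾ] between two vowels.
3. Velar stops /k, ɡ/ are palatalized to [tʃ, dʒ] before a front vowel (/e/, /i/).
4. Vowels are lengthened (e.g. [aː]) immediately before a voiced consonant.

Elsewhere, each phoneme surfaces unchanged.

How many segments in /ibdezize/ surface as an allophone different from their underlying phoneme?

Segments that undergo a rule: /i/ → [iː] (rule 4); /e/ → [eː] (rule 4); /i/ → [iː] (rule 4).
All other segments surface unchanged.

3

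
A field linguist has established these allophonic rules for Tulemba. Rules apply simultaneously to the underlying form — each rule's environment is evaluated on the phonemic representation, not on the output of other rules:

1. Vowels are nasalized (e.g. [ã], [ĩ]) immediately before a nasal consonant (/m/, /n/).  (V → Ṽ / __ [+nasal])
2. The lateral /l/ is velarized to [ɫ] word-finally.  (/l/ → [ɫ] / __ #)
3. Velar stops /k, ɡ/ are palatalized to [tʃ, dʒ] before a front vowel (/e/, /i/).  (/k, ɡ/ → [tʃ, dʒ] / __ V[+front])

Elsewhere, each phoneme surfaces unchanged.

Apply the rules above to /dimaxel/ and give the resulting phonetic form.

[dĩmaxeɫ]

/d/ (word-initial) is unaffected → [d].
/i/ — between /d/ and /m/, before a nasal consonant — surfaces as [ĩ] (rule 1).
/m/ — not in any rule's target class → [m].
/a/ (between /m/ and /x/) is in the target of rule 1 but the environment (before a nasal consonant) is not met → [a].
/x/ (between /a/ and /e/): no rule targets it → [x].
/e/ — between /x/ and /l/; rule 1 does not apply here → [e].
Rule 2 applies to /l/ (word-final: word-finally) → [ɫ].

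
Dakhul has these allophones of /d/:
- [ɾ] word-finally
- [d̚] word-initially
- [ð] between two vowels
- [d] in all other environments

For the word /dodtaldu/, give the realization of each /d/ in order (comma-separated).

[d̚], [d], [d]

Occurrence 1 (position 1): word-initially → [d̚].
Occurrence 2 (position 3): no conditioning environment matches → elsewhere allophone [d].
Occurrence 3 (position 7): no conditioning environment matches → elsewhere allophone [d].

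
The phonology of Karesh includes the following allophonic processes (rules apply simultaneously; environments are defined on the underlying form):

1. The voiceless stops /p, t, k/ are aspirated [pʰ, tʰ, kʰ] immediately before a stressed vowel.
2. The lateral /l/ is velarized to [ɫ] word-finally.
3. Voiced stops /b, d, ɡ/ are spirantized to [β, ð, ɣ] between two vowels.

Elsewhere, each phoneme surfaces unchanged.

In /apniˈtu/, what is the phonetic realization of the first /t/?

/t/ meets the environment for rule 1 (immediately before a stressed vowel) → [tʰ].

[tʰ]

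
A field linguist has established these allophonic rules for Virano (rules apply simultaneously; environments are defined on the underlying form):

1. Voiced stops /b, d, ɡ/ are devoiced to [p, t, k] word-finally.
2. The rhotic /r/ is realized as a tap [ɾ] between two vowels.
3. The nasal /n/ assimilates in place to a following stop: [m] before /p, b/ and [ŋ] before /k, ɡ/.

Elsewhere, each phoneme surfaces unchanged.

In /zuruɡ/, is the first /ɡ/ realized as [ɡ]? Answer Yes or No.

Rule 1 applies to /ɡ/ (word-final: word-finally) → [k].
The actual realization is [k], not [ɡ].

No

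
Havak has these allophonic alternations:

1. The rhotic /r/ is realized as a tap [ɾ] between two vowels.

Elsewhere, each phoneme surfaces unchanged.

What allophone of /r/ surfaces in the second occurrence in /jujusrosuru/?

[ɾ]

/r/ (between /u/ and /u/) occurs between two vowels → [ɾ] by rule 1.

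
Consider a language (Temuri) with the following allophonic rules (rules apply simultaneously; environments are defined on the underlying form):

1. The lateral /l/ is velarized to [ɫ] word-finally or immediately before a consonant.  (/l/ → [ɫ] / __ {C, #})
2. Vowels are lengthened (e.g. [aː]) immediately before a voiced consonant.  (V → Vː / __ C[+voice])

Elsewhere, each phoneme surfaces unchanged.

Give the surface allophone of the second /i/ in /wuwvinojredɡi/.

[i]

/i/ — word-final; rule 2 does not apply here → [i].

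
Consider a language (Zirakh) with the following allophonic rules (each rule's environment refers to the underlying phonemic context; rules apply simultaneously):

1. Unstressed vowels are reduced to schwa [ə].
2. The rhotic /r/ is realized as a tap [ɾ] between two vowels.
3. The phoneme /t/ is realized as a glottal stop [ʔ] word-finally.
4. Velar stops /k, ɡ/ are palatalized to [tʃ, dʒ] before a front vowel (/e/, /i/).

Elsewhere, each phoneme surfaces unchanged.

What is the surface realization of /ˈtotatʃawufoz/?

[ˈtotətʃəwəfəz]

/t/ (word-initial) is in the target of rule 3 but the environment (word-finally) is not met → [t].
/o/ — between /t/ and /t/; rule 1 does not apply here → [o].
/t/ — between /o/ and /a/; rule 3 does not apply here → [t].
/a/ meets the environment for rule 1 (in an unstressed syllable) → [ə].
/t/ — between /a/ and /ʃ/; rule 3 does not apply here → [t].
/ʃ/ stays [ʃ].
/a/ — between /ʃ/ and /w/, in an unstressed syllable — surfaces as [ə] (rule 1).
/w/ stays [w].
/u/ — between /w/ and /f/, in an unstressed syllable — surfaces as [ə] (rule 1).
/f/ — not in any rule's target class → [f].
Rule 1 applies to /o/ (between /f/ and /z/: in an unstressed syllable) → [ə].
/z/ — not in any rule's target class → [z].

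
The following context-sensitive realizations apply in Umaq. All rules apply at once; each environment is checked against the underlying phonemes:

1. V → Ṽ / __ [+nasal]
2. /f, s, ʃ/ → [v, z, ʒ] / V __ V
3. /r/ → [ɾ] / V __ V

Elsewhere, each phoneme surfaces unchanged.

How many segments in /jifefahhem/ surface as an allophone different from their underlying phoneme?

3

Segments that undergo a rule: /f/ → [v] (rule 2); /f/ → [v] (rule 2); /e/ → [ẽ] (rule 1).
All other segments surface unchanged.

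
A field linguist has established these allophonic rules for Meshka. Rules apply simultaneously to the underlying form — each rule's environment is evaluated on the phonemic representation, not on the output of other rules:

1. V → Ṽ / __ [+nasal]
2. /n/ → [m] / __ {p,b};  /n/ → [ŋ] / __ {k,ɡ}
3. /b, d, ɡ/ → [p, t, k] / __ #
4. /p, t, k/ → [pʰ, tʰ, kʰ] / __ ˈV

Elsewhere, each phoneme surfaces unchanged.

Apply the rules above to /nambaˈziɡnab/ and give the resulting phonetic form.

/n/ (word-initial) fails the environment for rule 2, so it stays [n].
/a/ — between /n/ and /m/, before a nasal consonant — surfaces as [ã] (rule 1).
/b/ (between /m/ and /a/): rule 3 targets it, but not word-finally → unchanged [b].
/a/ — between /b/ and /z/; rule 1 does not apply here → [a].
/i/ (between /z/ and /ɡ/): rule 1 targets it, but not before a nasal consonant → unchanged [i].
/ɡ/ (between /i/ and /n/) is in the target of rule 3 but the environment (word-finally) is not met → [ɡ].
/n/ — between /ɡ/ and /a/; rule 2 does not apply here → [n].
/a/ (between /n/ and /b/) is in the target of rule 1 but the environment (before a nasal consonant) is not met → [a].
/b/ meets the environment for rule 3 (word-finally) → [p].

[nãmbaˈziɡnap]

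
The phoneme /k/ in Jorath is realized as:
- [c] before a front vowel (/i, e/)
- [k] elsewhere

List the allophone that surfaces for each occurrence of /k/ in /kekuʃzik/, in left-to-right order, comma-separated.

[c], [k], [k]

Occurrence 1 (position 1): before a front vowel → [c].
Occurrence 2 (position 3): no conditioning environment matches → elsewhere allophone [k].
Occurrence 3 (position 8): no conditioning environment matches → elsewhere allophone [k].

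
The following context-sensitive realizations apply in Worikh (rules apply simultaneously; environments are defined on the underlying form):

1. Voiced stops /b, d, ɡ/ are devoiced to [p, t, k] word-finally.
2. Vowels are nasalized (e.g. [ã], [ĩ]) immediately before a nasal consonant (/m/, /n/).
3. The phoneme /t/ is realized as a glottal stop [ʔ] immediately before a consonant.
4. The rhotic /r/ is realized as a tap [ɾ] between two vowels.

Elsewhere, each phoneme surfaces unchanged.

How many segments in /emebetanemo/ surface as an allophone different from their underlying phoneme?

Segments that undergo a rule: /e/ → [ẽ] (rule 2); /a/ → [ã] (rule 2); /e/ → [ẽ] (rule 2).
All other segments surface unchanged.

3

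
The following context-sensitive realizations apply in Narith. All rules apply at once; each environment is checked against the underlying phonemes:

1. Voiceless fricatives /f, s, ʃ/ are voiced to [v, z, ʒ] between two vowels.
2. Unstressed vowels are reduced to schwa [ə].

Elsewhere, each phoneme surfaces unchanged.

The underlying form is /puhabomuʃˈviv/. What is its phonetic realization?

[pəhəbəməʃˈviv]

/p/ (word-initial): no rule targets it → [p].
/u/ (between /p/ and /h/): in an unstressed syllable, so rule 2 applies → [ə].
/h/ (between /u/ and /a/) is unaffected → [h].
/a/ meets the environment for rule 2 (in an unstressed syllable) → [ə].
/b/ (between /a/ and /o/) is unaffected → [b].
Rule 2 applies to /o/ (between /b/ and /m/: in an unstressed syllable) → [ə].
/m/ — not in any rule's target class → [m].
/u/ meets the environment for rule 2 (in an unstressed syllable) → [ə].
/ʃ/ (between /u/ and /v/) is in the target of rule 1 but the environment (between two vowels) is not met → [ʃ].
/v/ (between /ʃ/ and /i/): no rule targets it → [v].
/i/ — between /v/ and /v/; rule 2 does not apply here → [i].
/v/ (word-final): no rule targets it → [v].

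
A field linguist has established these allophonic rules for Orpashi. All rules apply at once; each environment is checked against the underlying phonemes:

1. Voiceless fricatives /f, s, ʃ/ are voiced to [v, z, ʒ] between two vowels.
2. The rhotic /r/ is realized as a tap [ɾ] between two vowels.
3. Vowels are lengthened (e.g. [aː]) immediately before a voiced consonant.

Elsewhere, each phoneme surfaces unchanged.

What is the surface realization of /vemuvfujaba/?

/v/ (word-initial): no rule targets it → [v].
/e/ — between /v/ and /m/, before a voiced consonant — surfaces as [eː] (rule 3).
/m/ stays [m].
/u/ meets the environment for rule 3 (before a voiced consonant) → [uː].
/v/ (between /u/ and /f/) is unaffected → [v].
/f/ (between /v/ and /u/): rule 1 targets it, but not between two vowels → unchanged [f].
/u/ (between /f/ and /j/) occurs before a voiced consonant → [uː] by rule 3.
/j/ stays [j].
Rule 3 applies to /a/ (between /j/ and /b/: before a voiced consonant) → [aː].
/b/ — not in any rule's target class → [b].
/a/ — word-final; rule 3 does not apply here → [a].

[veːmuːvfuːjaːba]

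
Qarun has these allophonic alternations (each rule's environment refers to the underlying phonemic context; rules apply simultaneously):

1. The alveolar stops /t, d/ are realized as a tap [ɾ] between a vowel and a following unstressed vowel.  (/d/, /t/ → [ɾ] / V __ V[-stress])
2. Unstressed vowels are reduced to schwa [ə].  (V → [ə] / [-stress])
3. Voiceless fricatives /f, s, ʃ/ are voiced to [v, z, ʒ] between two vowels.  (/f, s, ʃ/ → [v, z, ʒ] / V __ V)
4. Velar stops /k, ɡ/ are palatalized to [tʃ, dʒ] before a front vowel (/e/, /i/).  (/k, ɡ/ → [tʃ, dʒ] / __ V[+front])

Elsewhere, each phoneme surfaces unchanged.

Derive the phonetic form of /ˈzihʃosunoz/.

/z/ stays [z].
/i/ (between /z/ and /h/): rule 2 targets it, but not in an unstressed syllable → unchanged [i].
/h/ (between /i/ and /ʃ/) is unaffected → [h].
/ʃ/ (between /h/ and /o/) is in the target of rule 3 but the environment (between two vowels) is not met → [ʃ].
/o/ (between /ʃ/ and /s/) occurs in an unstressed syllable → [ə] by rule 2.
Rule 3 applies to /s/ (between /o/ and /u/: between two vowels) → [z].
Rule 2 applies to /u/ (between /s/ and /n/: in an unstressed syllable) → [ə].
/n/ — not in any rule's target class → [n].
/o/ (between /n/ and /z/) occurs in an unstressed syllable → [ə] by rule 2.
/z/ stays [z].

[ˈzihʃəzənəz]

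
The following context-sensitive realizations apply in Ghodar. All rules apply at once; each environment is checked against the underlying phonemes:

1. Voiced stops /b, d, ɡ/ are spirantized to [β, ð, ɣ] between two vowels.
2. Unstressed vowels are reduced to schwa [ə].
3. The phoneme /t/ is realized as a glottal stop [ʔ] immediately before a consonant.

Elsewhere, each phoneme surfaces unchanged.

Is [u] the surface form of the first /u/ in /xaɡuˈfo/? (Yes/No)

/u/ (between /ɡ/ and /f/) occurs in an unstressed syllable → [ə] by rule 2.
The actual realization is [ə], not [u].

No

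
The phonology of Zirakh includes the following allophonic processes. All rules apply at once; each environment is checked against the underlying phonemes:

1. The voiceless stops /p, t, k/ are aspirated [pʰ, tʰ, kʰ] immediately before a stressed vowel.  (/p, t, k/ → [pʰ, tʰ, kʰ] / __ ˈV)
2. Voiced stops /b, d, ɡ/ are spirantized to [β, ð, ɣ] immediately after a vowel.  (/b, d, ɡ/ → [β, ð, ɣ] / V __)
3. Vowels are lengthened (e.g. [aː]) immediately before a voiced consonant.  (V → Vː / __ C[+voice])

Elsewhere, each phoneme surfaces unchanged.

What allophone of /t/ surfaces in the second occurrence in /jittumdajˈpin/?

/t/ — between /t/ and /u/; rule 1 does not apply here → [t].

[t]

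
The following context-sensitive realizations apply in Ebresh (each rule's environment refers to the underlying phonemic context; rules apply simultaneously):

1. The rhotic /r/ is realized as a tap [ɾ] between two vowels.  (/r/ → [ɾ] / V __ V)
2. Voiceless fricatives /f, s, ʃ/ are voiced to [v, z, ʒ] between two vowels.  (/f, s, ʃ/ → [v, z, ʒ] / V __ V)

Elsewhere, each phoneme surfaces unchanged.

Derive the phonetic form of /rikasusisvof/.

[rikazuzisvof]

/r/ — word-initial; rule 1 does not apply here → [r].
/s/ (between /a/ and /u/): between two vowels, so rule 2 applies → [z].
/s/ — between /u/ and /i/, between two vowels — surfaces as [z] (rule 2).
/s/ — between /i/ and /v/; rule 2 does not apply here → [s].
/f/ — word-final; rule 2 does not apply here → [f].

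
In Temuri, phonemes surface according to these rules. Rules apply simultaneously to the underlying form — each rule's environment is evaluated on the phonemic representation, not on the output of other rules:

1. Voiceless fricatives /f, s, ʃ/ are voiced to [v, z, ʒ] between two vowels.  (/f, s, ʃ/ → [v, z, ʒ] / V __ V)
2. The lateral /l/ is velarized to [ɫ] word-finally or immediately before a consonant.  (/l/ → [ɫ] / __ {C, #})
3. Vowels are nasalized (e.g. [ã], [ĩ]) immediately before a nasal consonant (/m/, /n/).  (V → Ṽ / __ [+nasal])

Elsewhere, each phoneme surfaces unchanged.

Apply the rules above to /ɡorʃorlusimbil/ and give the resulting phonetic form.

[ɡorʃorluzĩmbiɫ]

/ɡ/ (word-initial): no rule targets it → [ɡ].
/o/ (between /ɡ/ and /r/): rule 3 targets it, but not before a nasal consonant → unchanged [o].
/r/ stays [r].
/ʃ/ (between /r/ and /o/) is in the target of rule 1 but the environment (between two vowels) is not met → [ʃ].
/o/ (between /ʃ/ and /r/) fails the environment for rule 3, so it stays [o].
/r/ stays [r].
/l/ (between /r/ and /u/) fails the environment for rule 2, so it stays [l].
/u/ — between /l/ and /s/; rule 3 does not apply here → [u].
Rule 1 applies to /s/ (between /u/ and /i/: between two vowels) → [z].
/i/ (between /s/ and /m/): before a nasal consonant, so rule 3 applies → [ĩ].
/m/ — not in any rule's target class → [m].
/b/ — not in any rule's target class → [b].
/i/ (between /b/ and /l/) fails the environment for rule 3, so it stays [i].
/l/ (word-final) occurs word-finally or immediately before a consonant → [ɫ] by rule 2.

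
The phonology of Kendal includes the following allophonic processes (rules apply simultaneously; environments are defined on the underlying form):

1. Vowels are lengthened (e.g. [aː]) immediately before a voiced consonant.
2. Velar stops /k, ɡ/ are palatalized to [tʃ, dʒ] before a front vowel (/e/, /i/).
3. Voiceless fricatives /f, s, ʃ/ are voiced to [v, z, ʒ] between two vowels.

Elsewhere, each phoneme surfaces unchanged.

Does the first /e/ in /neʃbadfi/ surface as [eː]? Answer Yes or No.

/e/ (between /n/ and /ʃ/): rule 1 targets it, but not before a voiced consonant → unchanged [e].
The actual realization is [e], not [eː].

No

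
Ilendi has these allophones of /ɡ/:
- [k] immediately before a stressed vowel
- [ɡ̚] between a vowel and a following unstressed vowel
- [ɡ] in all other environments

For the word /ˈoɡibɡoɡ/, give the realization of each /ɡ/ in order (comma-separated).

Occurrence 1 (position 2): between a vowel and a following unstressed vowel → [ɡ̚].
Occurrence 2 (position 5): no conditioning environment matches → elsewhere allophone [ɡ].
Occurrence 3 (position 7): no conditioning environment matches → elsewhere allophone [ɡ].

[ɡ̚], [ɡ], [ɡ]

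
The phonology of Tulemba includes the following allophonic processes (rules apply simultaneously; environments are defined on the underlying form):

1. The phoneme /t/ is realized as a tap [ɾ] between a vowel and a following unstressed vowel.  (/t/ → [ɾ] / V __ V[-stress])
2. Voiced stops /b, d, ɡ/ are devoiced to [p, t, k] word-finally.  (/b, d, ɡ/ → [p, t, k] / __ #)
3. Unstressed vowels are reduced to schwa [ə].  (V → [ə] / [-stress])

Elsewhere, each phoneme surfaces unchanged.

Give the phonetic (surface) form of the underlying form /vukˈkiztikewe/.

/v/ (word-initial): no rule targets it → [v].
Rule 3 applies to /u/ (between /v/ and /k/: in an unstressed syllable) → [ə].
/k/ stays [k].
/k/ (between /k/ and /i/) is unaffected → [k].
/i/ (between /k/ and /z/): rule 3 targets it, but not in an unstressed syllable → unchanged [i].
/z/ (between /i/ and /t/): no rule targets it → [z].
/t/ (between /z/ and /i/) is in the target of rule 1 but the environment (between a vowel and a following unstressed vowel) is not met → [t].
/i/ (between /t/ and /k/) occurs in an unstressed syllable → [ə] by rule 3.
/k/ — not in any rule's target class → [k].
/e/ meets the environment for rule 3 (in an unstressed syllable) → [ə].
/w/ (between /e/ and /e/): no rule targets it → [w].
/e/ (word-final) occurs in an unstressed syllable → [ə] by rule 3.

[vəkˈkiztəkəwə]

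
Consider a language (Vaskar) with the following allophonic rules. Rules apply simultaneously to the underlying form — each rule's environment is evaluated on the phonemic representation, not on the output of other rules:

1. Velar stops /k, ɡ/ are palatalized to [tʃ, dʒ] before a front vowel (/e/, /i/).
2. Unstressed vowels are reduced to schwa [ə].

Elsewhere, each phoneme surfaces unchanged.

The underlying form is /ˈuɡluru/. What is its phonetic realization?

[ˈuɡlərə]

/u/ (word-initial) fails the environment for rule 2, so it stays [u].
/ɡ/ — between /u/ and /l/; rule 1 does not apply here → [ɡ].
/l/ — not in any rule's target class → [l].
/u/ (between /l/ and /r/) occurs in an unstressed syllable → [ə] by rule 2.
/r/ (between /u/ and /u/) is unaffected → [r].
/u/ (word-final) occurs in an unstressed syllable → [ə] by rule 2.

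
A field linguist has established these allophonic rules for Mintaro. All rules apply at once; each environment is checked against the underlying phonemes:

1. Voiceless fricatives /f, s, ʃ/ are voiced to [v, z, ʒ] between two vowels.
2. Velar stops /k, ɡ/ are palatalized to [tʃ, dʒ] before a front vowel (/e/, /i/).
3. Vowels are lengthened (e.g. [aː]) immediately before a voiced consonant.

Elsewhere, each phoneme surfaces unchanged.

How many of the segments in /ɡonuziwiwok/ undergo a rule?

4

Segments that undergo a rule: /o/ → [oː] (rule 3); /u/ → [uː] (rule 3); /i/ → [iː] (rule 3); /i/ → [iː] (rule 3).
All other segments surface unchanged.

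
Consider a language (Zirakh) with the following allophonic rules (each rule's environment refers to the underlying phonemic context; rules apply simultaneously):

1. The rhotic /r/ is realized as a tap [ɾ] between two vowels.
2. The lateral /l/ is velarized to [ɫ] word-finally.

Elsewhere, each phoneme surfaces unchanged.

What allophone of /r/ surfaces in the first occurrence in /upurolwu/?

[ɾ]

/r/ (between /u/ and /o/) occurs between two vowels → [ɾ] by rule 1.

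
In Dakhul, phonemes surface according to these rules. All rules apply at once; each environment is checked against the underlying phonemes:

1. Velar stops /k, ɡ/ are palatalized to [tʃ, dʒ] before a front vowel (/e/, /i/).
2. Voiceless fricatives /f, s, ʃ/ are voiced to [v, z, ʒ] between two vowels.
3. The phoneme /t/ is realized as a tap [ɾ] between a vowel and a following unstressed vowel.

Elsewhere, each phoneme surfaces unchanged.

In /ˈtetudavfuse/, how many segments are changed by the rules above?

2

Segments that undergo a rule: /t/ → [ɾ] (rule 3); /s/ → [z] (rule 2).
All other segments surface unchanged.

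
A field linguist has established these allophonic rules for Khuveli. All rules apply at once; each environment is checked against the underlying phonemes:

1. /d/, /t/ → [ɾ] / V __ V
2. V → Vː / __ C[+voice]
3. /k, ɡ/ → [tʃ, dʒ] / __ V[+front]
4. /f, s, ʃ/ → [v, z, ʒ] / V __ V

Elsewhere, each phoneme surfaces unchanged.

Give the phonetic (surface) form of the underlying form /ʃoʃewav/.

[ʃoʒeːwaːv]

/ʃ/ (word-initial) is in the target of rule 4 but the environment (between two vowels) is not met → [ʃ].
/o/ (between /ʃ/ and /ʃ/) is in the target of rule 2 but the environment (before a voiced consonant) is not met → [o].
/ʃ/ (between /o/ and /e/) occurs between two vowels → [ʒ] by rule 4.
/e/ (between /ʃ/ and /w/) occurs before a voiced consonant → [eː] by rule 2.
/w/ — not in any rule's target class → [w].
/a/ (between /w/ and /v/): before a voiced consonant, so rule 2 applies → [aː].
/v/ — not in any rule's target class → [v].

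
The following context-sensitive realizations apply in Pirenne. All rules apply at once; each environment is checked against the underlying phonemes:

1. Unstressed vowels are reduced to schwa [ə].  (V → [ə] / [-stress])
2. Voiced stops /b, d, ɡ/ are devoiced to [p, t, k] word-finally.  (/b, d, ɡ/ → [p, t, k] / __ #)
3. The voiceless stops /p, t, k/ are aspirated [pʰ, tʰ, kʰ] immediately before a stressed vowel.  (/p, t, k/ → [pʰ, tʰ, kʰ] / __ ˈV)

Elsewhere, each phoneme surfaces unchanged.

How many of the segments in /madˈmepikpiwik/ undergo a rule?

4

Segments that undergo a rule: /a/ → [ə] (rule 1); /i/ → [ə] (rule 1); /i/ → [ə] (rule 1); /i/ → [ə] (rule 1).
All other segments surface unchanged.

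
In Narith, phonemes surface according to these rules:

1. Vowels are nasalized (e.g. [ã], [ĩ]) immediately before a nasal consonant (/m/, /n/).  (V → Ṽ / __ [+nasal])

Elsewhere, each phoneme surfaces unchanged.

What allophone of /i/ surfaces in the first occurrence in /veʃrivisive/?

[i]

/i/ — between /r/ and /v/; rule 1 does not apply here → [i].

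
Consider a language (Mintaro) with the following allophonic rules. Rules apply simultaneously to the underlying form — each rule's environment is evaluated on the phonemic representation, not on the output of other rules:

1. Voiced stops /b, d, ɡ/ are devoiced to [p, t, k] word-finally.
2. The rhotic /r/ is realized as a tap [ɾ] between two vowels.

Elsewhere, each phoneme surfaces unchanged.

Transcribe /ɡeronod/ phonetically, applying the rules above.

[ɡeɾonot]

/ɡ/ (word-initial) is in the target of rule 1 but the environment (word-finally) is not met → [ɡ].
/r/ — between /e/ and /o/, between two vowels — surfaces as [ɾ] (rule 2).
/d/ (word-final): word-finally, so rule 1 applies → [t].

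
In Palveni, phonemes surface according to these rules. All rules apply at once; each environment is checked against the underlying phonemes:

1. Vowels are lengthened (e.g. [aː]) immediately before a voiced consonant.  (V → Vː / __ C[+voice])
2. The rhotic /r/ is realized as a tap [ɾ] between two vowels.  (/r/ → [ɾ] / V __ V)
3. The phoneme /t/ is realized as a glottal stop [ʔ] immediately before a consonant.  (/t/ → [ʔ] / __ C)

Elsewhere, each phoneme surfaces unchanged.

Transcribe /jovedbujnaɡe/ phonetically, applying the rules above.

[joːveːdbuːjnaːɡe]

/j/ — not in any rule's target class → [j].
Rule 1 applies to /o/ (between /j/ and /v/: before a voiced consonant) → [oː].
/v/ stays [v].
/e/ — between /v/ and /d/, before a voiced consonant — surfaces as [eː] (rule 1).
/d/ (between /e/ and /b/): no rule targets it → [d].
/b/ (between /d/ and /u/) is unaffected → [b].
/u/ (between /b/ and /j/): before a voiced consonant, so rule 1 applies → [uː].
/j/ — not in any rule's target class → [j].
/n/ (between /j/ and /a/): no rule targets it → [n].
/a/ (between /n/ and /ɡ/): before a voiced consonant, so rule 1 applies → [aː].
/ɡ/ (between /a/ and /e/) is unaffected → [ɡ].
/e/ — word-final; rule 1 does not apply here → [e].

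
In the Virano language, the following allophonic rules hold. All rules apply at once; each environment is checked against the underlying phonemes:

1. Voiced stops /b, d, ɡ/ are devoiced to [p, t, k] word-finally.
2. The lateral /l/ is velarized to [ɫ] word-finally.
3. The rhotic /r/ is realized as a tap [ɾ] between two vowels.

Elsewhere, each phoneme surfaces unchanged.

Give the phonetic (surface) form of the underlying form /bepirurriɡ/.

/b/ (word-initial) fails the environment for rule 1, so it stays [b].
/e/ stays [e].
/p/ — not in any rule's target class → [p].
/i/ stays [i].
/r/ (between /i/ and /u/) occurs between two vowels → [ɾ] by rule 3.
/u/ (between /r/ and /r/) is unaffected → [u].
/r/ (between /u/ and /r/): rule 3 targets it, but not between two vowels → unchanged [r].
/r/ (between /r/ and /i/) fails the environment for rule 3, so it stays [r].
/i/ (between /r/ and /ɡ/) is unaffected → [i].
/ɡ/ (word-final) occurs word-finally → [k] by rule 1.

[bepiɾurrik]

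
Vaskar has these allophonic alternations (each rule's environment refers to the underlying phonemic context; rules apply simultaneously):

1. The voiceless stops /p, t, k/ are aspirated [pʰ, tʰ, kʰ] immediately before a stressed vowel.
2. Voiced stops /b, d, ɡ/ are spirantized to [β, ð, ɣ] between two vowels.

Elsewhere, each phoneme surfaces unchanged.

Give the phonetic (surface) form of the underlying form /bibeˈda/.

[biβeˈða]

/b/ — word-initial; rule 2 does not apply here → [b].
/b/ (between /i/ and /e/): between two vowels, so rule 2 applies → [β].
/d/ (between /e/ and /a/): between two vowels, so rule 2 applies → [ð].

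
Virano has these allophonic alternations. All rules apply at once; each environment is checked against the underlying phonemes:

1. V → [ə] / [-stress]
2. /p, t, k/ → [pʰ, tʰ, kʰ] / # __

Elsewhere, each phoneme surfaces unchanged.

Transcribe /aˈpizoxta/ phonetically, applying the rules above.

/a/ (word-initial) occurs in an unstressed syllable → [ə] by rule 1.
/p/ (between /a/ and /i/) fails the environment for rule 2, so it stays [p].
/i/ (between /p/ and /z/) fails the environment for rule 1, so it stays [i].
/z/ — not in any rule's target class → [z].
/o/ (between /z/ and /x/): in an unstressed syllable, so rule 1 applies → [ə].
/x/ — not in any rule's target class → [x].
/t/ (between /x/ and /a/): rule 2 targets it, but not word-initially → unchanged [t].
Rule 1 applies to /a/ (word-final: in an unstressed syllable) → [ə].

[əˈpizəxtə]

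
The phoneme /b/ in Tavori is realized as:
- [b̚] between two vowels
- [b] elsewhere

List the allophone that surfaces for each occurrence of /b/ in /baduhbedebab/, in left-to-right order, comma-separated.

Occurrence 1 (position 1): no conditioning environment matches → elsewhere allophone [b].
Occurrence 2 (position 6): no conditioning environment matches → elsewhere allophone [b].
Occurrence 3 (position 10): between two vowels → [b̚].
Occurrence 4 (position 12): no conditioning environment matches → elsewhere allophone [b].

[b], [b], [b̚], [b]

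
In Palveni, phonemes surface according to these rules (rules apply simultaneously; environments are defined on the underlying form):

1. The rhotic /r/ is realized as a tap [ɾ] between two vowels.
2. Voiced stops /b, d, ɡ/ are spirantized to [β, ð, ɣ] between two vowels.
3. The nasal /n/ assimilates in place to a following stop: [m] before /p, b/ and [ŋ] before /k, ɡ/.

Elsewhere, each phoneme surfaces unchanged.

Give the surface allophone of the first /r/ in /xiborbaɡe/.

/r/ (between /o/ and /b/) fails the environment for rule 1, so it stays [r].

[r]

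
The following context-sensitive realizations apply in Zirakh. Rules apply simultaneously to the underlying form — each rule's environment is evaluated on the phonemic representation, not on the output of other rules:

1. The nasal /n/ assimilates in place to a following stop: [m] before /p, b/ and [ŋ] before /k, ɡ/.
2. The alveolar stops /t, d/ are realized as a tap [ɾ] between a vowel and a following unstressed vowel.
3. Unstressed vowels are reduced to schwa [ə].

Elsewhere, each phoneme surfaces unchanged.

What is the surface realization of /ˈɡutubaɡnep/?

[ˈɡuɾəbəɡnəp]

/ɡ/ — not in any rule's target class → [ɡ].
/u/ (between /ɡ/ and /t/) is in the target of rule 3 but the environment (in an unstressed syllable) is not met → [u].
/t/ (between /u/ and /u/) occurs between a vowel and a following unstressed vowel → [ɾ] by rule 2.
/u/ meets the environment for rule 3 (in an unstressed syllable) → [ə].
/b/ (between /u/ and /a/): no rule targets it → [b].
/a/ meets the environment for rule 3 (in an unstressed syllable) → [ə].
/ɡ/ (between /a/ and /n/): no rule targets it → [ɡ].
/n/ — between /ɡ/ and /e/; rule 1 does not apply here → [n].
/e/ (between /n/ and /p/): in an unstressed syllable, so rule 3 applies → [ə].
/p/ — not in any rule's target class → [p].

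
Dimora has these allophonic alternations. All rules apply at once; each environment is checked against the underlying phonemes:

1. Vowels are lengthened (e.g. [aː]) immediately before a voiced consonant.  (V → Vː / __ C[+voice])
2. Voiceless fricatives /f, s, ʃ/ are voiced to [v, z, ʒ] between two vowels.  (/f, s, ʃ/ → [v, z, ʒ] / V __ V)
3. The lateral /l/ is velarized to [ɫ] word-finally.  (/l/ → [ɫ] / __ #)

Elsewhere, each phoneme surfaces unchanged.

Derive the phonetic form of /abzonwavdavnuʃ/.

[aːbzoːnwaːvdaːvnuʃ]

/a/ meets the environment for rule 1 (before a voiced consonant) → [aː].
/b/ (between /a/ and /z/) is unaffected → [b].
/z/ stays [z].
Rule 1 applies to /o/ (between /z/ and /n/: before a voiced consonant) → [oː].
/n/ stays [n].
/w/ (between /n/ and /a/) is unaffected → [w].
/a/ — between /w/ and /v/, before a voiced consonant — surfaces as [aː] (rule 1).
/v/ stays [v].
/d/ stays [d].
/a/ (between /d/ and /v/): before a voiced consonant, so rule 1 applies → [aː].
/v/ stays [v].
/n/ — not in any rule's target class → [n].
/u/ (between /n/ and /ʃ/): rule 1 targets it, but not before a voiced consonant → unchanged [u].
/ʃ/ (word-final): rule 2 targets it, but not between two vowels → unchanged [ʃ].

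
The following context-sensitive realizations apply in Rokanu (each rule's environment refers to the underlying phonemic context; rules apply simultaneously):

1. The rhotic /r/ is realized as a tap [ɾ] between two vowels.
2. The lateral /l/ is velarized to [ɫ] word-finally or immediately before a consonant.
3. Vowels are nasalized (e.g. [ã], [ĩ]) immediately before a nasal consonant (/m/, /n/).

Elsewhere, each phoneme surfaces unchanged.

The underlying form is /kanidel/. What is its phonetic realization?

[kãnideɫ]

/k/ stays [k].
/a/ (between /k/ and /n/): before a nasal consonant, so rule 3 applies → [ã].
/n/ (between /a/ and /i/): no rule targets it → [n].
/i/ — between /n/ and /d/; rule 3 does not apply here → [i].
/d/ (between /i/ and /e/) is unaffected → [d].
/e/ (between /d/ and /l/) fails the environment for rule 3, so it stays [e].
/l/ — word-final, word-finally or immediately before a consonant — surfaces as [ɫ] (rule 2).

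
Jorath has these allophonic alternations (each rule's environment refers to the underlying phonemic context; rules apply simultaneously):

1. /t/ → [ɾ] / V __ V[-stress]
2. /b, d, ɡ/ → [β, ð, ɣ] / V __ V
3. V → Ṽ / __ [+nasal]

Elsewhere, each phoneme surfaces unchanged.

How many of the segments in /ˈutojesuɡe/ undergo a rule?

Segments that undergo a rule: /t/ → [ɾ] (rule 1); /ɡ/ → [ɣ] (rule 2).
All other segments surface unchanged.

2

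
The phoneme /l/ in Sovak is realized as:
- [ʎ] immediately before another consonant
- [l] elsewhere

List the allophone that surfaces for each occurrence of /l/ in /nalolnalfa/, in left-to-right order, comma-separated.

[l], [ʎ], [ʎ]

Occurrence 1 (position 3): no conditioning environment matches → elsewhere allophone [l].
Occurrence 2 (position 5): immediately before another consonant → [ʎ].
Occurrence 3 (position 8): immediately before another consonant → [ʎ].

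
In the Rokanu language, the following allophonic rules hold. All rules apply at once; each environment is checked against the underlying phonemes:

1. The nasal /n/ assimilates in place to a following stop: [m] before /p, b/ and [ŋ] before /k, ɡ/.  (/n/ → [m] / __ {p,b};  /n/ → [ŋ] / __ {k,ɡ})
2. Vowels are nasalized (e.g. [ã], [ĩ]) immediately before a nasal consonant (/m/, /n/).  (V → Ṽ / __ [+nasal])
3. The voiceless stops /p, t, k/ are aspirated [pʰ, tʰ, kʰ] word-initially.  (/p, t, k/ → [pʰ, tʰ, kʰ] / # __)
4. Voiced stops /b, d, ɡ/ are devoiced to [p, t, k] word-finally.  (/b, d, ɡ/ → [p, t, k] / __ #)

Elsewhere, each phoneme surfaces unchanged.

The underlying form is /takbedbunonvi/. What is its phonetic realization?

[tʰakbedbũnõnvi]

Rule 3 applies to /t/ (word-initial: word-initially) → [tʰ].
/a/ (between /t/ and /k/) fails the environment for rule 2, so it stays [a].
/k/ (between /a/ and /b/) is in the target of rule 3 but the environment (word-initially) is not met → [k].
/b/ — between /k/ and /e/; rule 4 does not apply here → [b].
/e/ — between /b/ and /d/; rule 2 does not apply here → [e].
/d/ (between /e/ and /b/) is in the target of rule 4 but the environment (word-finally) is not met → [d].
/b/ (between /d/ and /u/) fails the environment for rule 4, so it stays [b].
/u/ — between /b/ and /n/, before a nasal consonant — surfaces as [ũ] (rule 2).
/n/ (between /u/ and /o/) is in the target of rule 1 but the environment (before a labial or velar stop) is not met → [n].
/o/ meets the environment for rule 2 (before a nasal consonant) → [õ].
/n/ (between /o/ and /v/) is in the target of rule 1 but the environment (before a labial or velar stop) is not met → [n].
/v/ stays [v].
/i/ (word-final) is in the target of rule 2 but the environment (before a nasal consonant) is not met → [i].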